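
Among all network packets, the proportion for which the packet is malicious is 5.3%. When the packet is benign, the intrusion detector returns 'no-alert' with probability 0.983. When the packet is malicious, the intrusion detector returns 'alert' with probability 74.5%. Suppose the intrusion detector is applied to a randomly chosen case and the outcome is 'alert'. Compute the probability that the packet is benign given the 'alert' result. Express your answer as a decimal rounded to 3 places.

P(¬H | E) ≈ 0.290

Let H be the event that the packet is malicious. P(H) = 0.053, so P(¬H) = 0.947. With E the 'alert' result, P(E|H) = 0.745 and P(E|¬H) = 0.017.
P(E) = 0.745·0.053 + 0.017·0.947 = 0.039485 + 0.016099 = 0.055584.
By Bayes' theorem, P(H|E) = 0.039485 / 0.055584 = 0.710. Hence P(¬H|E) = 1 − 0.710 = 0.290.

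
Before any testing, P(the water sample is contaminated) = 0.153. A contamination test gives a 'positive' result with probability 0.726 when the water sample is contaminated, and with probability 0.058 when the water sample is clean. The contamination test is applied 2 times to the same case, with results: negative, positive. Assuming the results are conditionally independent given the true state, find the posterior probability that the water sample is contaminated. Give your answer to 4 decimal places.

Let H be the event that the water sample is contaminated; start with P(H) = 0.153. P('positive'|H) = 0.726, P('positive'|¬H) = 0.058.
Update on result 1 ('negative'): P(H) ← 0.274·0.1530 / (0.274·0.1530 + 0.942·0.8470) = 0.041922/0.83980 = 0.0499.
Update on result 2 ('positive'): P(H) ← 0.726·0.0499 / (0.726·0.0499 + 0.058·0.9501) = 0.036241/0.091346 = 0.3967.

Posterior P(H) ≈ 0.3967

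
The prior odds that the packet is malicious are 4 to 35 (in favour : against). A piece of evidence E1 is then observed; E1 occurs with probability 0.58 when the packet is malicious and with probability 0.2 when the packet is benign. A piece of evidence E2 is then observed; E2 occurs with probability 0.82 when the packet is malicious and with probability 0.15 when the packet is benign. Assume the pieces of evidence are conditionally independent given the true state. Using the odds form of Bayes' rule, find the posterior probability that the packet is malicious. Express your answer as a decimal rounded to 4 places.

Prior odds = 4/35 = 0.11429. In log-odds, ln(0.11429) = -2.1691.
Add log likelihood ratios: ln(2.9000) + ln(5.4667) = 2.7634.
Posterior log-odds = 0.59433, so posterior odds = exp(0.59433) = 1.8118. Converting, P(H|E) = 1.8118/2.8118 = 0.6444.

Posterior probability ≈ 0.6444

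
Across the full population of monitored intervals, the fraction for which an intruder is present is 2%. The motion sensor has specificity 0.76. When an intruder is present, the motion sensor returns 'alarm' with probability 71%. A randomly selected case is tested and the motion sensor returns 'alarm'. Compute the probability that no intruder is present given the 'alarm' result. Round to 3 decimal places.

P(¬H | E) ≈ 0.943

Let H be the event that an intruder is present. P(H) = 0.02, so P(¬H) = 0.98. With E the 'alarm' result, P(E|H) = 0.71 and P(E|¬H) = 0.24.
P(E) = 0.71·0.02 + 0.24·0.98 = 0.014200 + 0.23520 = 0.24940.
By Bayes' theorem, P(H|E) = 0.014200 / 0.24940 = 0.057. Hence P(¬H|E) = 1 − 0.057 = 0.943.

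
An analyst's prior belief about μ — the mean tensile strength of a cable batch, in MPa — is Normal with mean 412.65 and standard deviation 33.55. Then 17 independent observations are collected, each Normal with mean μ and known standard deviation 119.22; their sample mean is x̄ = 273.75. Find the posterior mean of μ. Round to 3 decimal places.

Prior precision 1/τ₀² = 1/33.55² = 0.00088841; data precision n/σ² = 17/119.22² = 0.00119605.
Posterior precision = 0.00088841 + 0.00119605 = 0.00208447.
Posterior mean = (0.00088841·412.65 + 0.00119605·273.75) / 0.00208447 = 332.950.

Posterior mean ≈ 332.950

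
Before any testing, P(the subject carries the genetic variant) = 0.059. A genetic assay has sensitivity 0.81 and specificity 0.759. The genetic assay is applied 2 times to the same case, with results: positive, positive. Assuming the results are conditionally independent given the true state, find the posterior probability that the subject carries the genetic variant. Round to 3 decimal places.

Posterior P(H) ≈ 0.415

Let H be the event that the subject carries the genetic variant; start with P(H) = 0.059. P('positive'|H) = 0.81, P('positive'|¬H) = 0.241.
Update on result 1 ('positive'): P(H) ← 0.81·0.0590 / (0.81·0.0590 + 0.241·0.9410) = 0.047790/0.27457 = 0.1741.
Update on result 2 ('positive'): P(H) ← 0.81·0.1741 / (0.81·0.1741 + 0.241·0.8259) = 0.14098/0.34004 = 0.4146.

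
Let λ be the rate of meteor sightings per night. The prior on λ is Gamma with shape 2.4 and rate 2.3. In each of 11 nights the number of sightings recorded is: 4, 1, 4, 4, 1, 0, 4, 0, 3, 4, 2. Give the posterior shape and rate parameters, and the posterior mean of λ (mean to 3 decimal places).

Posterior: Gamma(shape=29.4, rate=13.3); mean ≈ 2.211

The Poisson likelihood adds the total count to the shape and the number of exposure periods to the rate. Here ∑xᵢ = 27 and n = 11, so shape 2.4→29.4 and rate 2.3→13.3.
E[λ | data] = 29.4/13.3 = 2.211.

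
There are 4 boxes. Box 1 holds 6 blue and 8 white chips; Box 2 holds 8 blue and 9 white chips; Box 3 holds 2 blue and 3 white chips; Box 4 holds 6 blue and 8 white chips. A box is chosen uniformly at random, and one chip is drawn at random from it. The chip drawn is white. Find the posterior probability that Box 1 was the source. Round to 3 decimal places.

Posterior probability ≈ 0.251

P(white|Box 1) = 0.5714; P(white|Box 2) = 0.5294; P(white|Box 3) = 0.6; P(white|Box 4) = 0.5714.
Prior × likelihood for each source: 0.25·0.5714=0.1429, 0.25·0.5294=0.1324, 0.25·0.6=0.1500, 0.25·0.5714=0.1429. Summing gives P(white) = 0.56807.
P(Box 1 | white) = 0.1429 / 0.56807 = 0.251.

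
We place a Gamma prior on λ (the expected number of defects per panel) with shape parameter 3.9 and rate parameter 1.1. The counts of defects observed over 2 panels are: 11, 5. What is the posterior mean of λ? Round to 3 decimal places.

Total count ∑xᵢ = 16 over n = 2 panels.
Gamma is conjugate to the Poisson likelihood: posterior is Gamma(shape = 3.9+16 = 19.9, rate = 1.1+2 = 3.1).
E[λ | data] = 19.9/3.1 = 6.419.

Posterior mean ≈ 6.419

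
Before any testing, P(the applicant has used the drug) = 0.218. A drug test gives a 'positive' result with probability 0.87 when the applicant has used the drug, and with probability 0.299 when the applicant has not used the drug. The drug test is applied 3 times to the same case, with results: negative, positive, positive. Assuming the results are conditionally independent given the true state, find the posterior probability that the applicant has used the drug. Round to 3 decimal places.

With H the event that the applicant has used the drug, the joint likelihood of the observed sequence is P(data|H) = 0.13·0.87·0.87 = 0.098397 and P(data|¬H) = 0.701·0.299·0.299 = 0.062670.
Bayes: P(H|data) = 0.218·0.098397 / (0.218·0.098397 + 0.782·0.062670) = 0.021451/0.070459 = 0.3044.

Posterior P(H) ≈ 0.304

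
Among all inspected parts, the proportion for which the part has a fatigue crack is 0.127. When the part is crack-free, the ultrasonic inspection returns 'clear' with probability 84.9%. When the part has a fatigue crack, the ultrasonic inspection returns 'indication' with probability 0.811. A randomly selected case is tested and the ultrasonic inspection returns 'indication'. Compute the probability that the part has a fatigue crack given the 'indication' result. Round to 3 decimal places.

P(H | E) ≈ 0.439

Let H be the event that the part has a fatigue crack. P(H) = 0.127, so P(¬H) = 0.873. With E the 'indication' result, P(E|H) = 0.811 and P(E|¬H) = 0.151.
P(E) = 0.811·0.127 + 0.151·0.873 = 0.10300 + 0.13182 = 0.23482.
By Bayes' theorem, P(H|E) = 0.10300 / 0.23482 = 0.439.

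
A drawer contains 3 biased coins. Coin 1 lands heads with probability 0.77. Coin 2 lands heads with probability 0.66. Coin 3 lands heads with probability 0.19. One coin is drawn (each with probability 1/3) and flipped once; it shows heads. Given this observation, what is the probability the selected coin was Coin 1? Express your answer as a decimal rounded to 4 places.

P(heads|C1) = 0.77; P(heads|C2) = 0.66; P(heads|C3) = 0.19.
Prior × likelihood for each source: 0.333333·0.77=0.2567, 0.333333·0.66=0.2200, 0.333333·0.19=0.06333. Summing gives P(heads) = 0.54000.
P(Coin 1 | heads) = 0.2567 / 0.54000 = 0.4753.

Posterior probability ≈ 0.4753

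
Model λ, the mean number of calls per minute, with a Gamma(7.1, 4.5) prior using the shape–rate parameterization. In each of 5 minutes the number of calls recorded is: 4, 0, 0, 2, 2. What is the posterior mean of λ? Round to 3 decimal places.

The Poisson likelihood adds the total count to the shape and the number of exposure periods to the rate. Here ∑xᵢ = 8 and n = 5, so shape 7.1→15.1 and rate 4.5→9.5.
Posterior mean = shape/rate = 15.1/9.5 = 1.589.

Posterior mean ≈ 1.589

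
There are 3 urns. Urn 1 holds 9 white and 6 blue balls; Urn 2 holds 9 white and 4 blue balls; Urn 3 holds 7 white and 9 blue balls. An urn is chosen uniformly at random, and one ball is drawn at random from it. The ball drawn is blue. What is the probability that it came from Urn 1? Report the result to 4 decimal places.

P(blue|Urn 1) = 0.4; P(blue|Urn 2) = 0.3077; P(blue|Urn 3) = 0.5625.
Prior × likelihood for each source: 0.333333·0.4=0.1333, 0.333333·0.3077=0.1026, 0.333333·0.5625=0.1875. Summing gives P(blue) = 0.42340.
P(Urn 1 | blue) = 0.1333 / 0.42340 = 0.3149.

Posterior probability ≈ 0.3149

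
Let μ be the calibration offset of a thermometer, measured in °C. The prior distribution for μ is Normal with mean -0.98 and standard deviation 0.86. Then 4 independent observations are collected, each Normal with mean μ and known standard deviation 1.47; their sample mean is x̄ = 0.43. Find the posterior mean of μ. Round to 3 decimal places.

Posterior mean ≈ -0.165

With known σ, the Normal prior is conjugate. Weight on the data is w = (n/σ²)/(n/σ² + 1/τ₀²) = 1.85108/(1.85108+1.35208) = 0.57789.
Posterior mean = w·x̄ + (1−w)·μ₀ = 0.57789·0.43 + 0.42211·-0.98 = -0.165.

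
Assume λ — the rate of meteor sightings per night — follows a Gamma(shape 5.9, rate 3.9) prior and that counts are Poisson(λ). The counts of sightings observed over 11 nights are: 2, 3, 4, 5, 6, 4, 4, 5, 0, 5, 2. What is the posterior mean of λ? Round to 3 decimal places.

Posterior mean ≈ 3.081

Total count ∑xᵢ = 40 over n = 11 nights.
Gamma is conjugate to the Poisson likelihood: posterior is Gamma(shape = 5.9+40 = 45.9, rate = 3.9+11 = 14.9).
Posterior mean = shape/rate = 45.9/14.9 = 3.081.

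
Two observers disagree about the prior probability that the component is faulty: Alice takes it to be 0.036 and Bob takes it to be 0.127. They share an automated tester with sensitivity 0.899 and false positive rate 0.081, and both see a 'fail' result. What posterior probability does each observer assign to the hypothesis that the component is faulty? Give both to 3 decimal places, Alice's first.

Alice: 0.293; Bob: 0.618

P('+'|H) = 0.899, P('+'|¬H) = 0.081.
Alice: numerator 0.899·0.036 = 0.032364; evidence = 0.032364+0.081·0.964 = 0.11045; posterior = 0.293.
Bob: numerator 0.899·0.127 = 0.11417; evidence = 0.11417+0.081·0.873 = 0.18489; posterior = 0.618.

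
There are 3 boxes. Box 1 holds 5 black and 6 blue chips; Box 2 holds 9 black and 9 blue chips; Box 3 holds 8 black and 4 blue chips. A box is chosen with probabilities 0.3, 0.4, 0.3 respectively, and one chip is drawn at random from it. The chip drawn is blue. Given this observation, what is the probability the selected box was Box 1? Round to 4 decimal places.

P(blue|Box 1) = 0.5455; P(blue|Box 2) = 0.5; P(blue|Box 3) = 0.3333.
Prior × likelihood for each source: 0.3·0.5455=0.1636, 0.4·0.5=0.2000, 0.3·0.3333=0.1000. Summing gives P(blue) = 0.46364.
P(Box 1 | blue) = 0.1636 / 0.46364 = 0.3529.

Posterior probability ≈ 0.3529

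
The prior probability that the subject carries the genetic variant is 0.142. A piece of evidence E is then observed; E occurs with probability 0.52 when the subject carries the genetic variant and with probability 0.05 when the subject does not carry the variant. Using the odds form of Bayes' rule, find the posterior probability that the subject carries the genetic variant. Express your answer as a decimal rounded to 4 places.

Prior odds = 0.142/(1−0.142) = 0.16550.
Likelihood ratio for E = 0.52/0.05 = 10.400.
Posterior odds = prior odds × LR = 1.7212.
Posterior probability = odds/(1+odds) = 1.7212/2.7212 = 0.6325.

Posterior probability ≈ 0.6325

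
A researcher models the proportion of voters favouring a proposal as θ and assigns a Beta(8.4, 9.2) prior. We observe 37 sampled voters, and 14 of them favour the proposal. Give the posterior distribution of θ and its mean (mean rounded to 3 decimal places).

Posterior: Beta(22.4, 32.2); mean ≈ 0.410

The binomial likelihood is conjugate to the Beta prior: with 14 successes and 23 failures, the posterior is Beta(8.4+14, 9.2+23) = Beta(22.4, 32.2).
Posterior mean = α/(α+β) = 22.4/54.6 = 0.410.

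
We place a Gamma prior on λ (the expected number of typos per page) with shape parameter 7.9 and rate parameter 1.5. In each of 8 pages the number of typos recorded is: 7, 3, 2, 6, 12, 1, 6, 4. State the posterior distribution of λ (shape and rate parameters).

Posterior: Gamma(shape=48.9, rate=9.5)

Total count ∑xᵢ = 41 over n = 8 pages.
Gamma is conjugate to the Poisson likelihood: posterior is Gamma(shape = 7.9+41 = 48.9, rate = 1.5+8 = 9.5).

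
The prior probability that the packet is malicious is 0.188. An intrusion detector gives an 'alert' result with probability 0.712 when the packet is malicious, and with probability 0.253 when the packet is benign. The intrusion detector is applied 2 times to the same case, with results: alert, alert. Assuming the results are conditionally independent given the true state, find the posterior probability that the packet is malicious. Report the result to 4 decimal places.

Posterior P(H) ≈ 0.6471

Let H be the event that the packet is malicious; start with P(H) = 0.188. P('alert'|H) = 0.712, P('alert'|¬H) = 0.253.
Update on result 1 ('alert'): P(H) ← 0.712·0.1880 / (0.712·0.1880 + 0.253·0.8120) = 0.13386/0.33929 = 0.3945.
Update on result 2 ('alert'): P(H) ← 0.712·0.3945 / (0.712·0.3945 + 0.253·0.6055) = 0.28090/0.43408 = 0.6471.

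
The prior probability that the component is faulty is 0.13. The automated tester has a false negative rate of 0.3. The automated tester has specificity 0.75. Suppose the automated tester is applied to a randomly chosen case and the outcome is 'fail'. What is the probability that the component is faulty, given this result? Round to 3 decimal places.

Write H for 'the component is faulty'. Prior odds H:¬H = 0.13/0.87 = 0.14943. For the 'fail' outcome, the likelihood ratio is 0.7/0.25 = 2.8000.
Posterior odds = 0.14943 × 2.8000 = 0.41839, so P(H|E) = 0.41839/(1+0.41839) = 0.295.

P(H | E) ≈ 0.295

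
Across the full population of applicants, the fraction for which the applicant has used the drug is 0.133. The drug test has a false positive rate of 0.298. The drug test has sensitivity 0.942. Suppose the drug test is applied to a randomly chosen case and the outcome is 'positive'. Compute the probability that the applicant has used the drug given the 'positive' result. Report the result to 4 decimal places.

Write H for 'the applicant has used the drug'. Prior odds H:¬H = 0.133/0.867 = 0.15340. For the 'positive' outcome, the likelihood ratio is 0.942/0.298 = 3.1611.
Posterior odds = 0.15340 × 3.1611 = 0.48492, so P(H|E) = 0.48492/(1+0.48492) = 0.3266.

P(H | E) ≈ 0.3266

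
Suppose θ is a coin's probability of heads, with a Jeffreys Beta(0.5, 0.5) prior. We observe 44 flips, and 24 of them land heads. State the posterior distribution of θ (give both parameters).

Observing 24 successes and 20 failures updates Beta(0.5, 0.5) by adding the success and failure counts to the two shape parameters: α = 0.5+24 = 24.5, β = 0.5+20 = 20.5.

Posterior: Beta(24.5, 20.5)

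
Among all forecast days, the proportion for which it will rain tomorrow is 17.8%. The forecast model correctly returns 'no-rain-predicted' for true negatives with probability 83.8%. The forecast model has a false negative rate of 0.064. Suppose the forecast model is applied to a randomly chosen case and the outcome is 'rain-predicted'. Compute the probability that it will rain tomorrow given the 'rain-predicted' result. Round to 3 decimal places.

P(H | E) ≈ 0.556

Write H for 'it will rain tomorrow'. Prior odds H:¬H = 0.178/0.822 = 0.21655. For the 'rain-predicted' outcome, the likelihood ratio is 0.936/0.162 = 5.7778.
Posterior odds = 0.21655 × 5.7778 = 1.2511, so P(H|E) = 1.2511/(1+1.2511) = 0.556.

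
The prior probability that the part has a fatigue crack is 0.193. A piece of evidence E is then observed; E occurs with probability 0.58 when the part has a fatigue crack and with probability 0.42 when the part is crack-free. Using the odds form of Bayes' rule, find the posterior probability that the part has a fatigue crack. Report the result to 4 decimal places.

Posterior probability ≈ 0.2483

Prior odds = 0.193/(1−0.193) = 0.23916. In log-odds, ln(0.23916) = -1.4306.
Add log likelihood ratio: ln(1.3810) = 0.32277.
Posterior log-odds = -1.1079, so posterior odds = exp(-1.1079) = 0.33026. Converting, P(H|E) = 0.33026/1.3303 = 0.2483.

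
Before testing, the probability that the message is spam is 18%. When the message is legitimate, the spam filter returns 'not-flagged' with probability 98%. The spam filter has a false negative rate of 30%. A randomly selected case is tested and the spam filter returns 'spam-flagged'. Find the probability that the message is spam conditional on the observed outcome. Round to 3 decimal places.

Let H be the event that the message is spam. P(H) = 0.18, so P(¬H) = 0.82. With E the 'spam-flagged' result, P(E|H) = 0.7 and P(E|¬H) = 0.02.
P(E) = 0.7·0.18 + 0.02·0.82 = 0.12600 + 0.016400 = 0.14240.
By Bayes' theorem, P(H|E) = 0.12600 / 0.14240 = 0.885.

P(H | E) ≈ 0.885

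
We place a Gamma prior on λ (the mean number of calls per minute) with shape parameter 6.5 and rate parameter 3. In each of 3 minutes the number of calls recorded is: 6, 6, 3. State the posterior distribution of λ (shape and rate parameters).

Posterior: Gamma(shape=21.5, rate=6)

The Poisson likelihood adds the total count to the shape and the number of exposure periods to the rate. Here ∑xᵢ = 15 and n = 3, so shape 6.5→21.5 and rate 3→6.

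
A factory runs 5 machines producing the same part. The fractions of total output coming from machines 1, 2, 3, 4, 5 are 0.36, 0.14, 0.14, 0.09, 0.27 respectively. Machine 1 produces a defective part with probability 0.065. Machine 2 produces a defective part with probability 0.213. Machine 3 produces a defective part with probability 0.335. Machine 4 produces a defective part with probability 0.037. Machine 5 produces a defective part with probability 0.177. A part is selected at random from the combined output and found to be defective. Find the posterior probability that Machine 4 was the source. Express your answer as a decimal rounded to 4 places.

P(defective|M1) = 0.065; P(defective|M2) = 0.213; P(defective|M3) = 0.335; P(defective|M4) = 0.037; P(defective|M5) = 0.177.
Prior × likelihood for each source: 0.36·0.065=0.02340, 0.14·0.213=0.02982, 0.14·0.335=0.04690, 0.09·0.037=0.003330, 0.27·0.177=0.04779. Summing gives P(defective) = 0.15124.
P(Machine 4 | defective) = 0.003330 / 0.15124 = 0.0220.

Posterior probability ≈ 0.0220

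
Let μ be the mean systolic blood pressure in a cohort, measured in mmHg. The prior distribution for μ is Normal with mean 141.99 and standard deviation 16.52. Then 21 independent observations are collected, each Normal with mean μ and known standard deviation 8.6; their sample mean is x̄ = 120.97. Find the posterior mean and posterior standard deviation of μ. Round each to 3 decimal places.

Posterior mean ≈ 121.238; posterior SD ≈ 1.865

With known σ, the Normal prior is conjugate. Weight on the data is w = (n/σ²)/(n/σ² + 1/τ₀²) = 0.283937/(0.283937+0.00366421) = 0.98726.
Posterior mean = w·x̄ + (1−w)·μ₀ = 0.98726·120.97 + 0.012741·141.99 = 121.238. Posterior variance = 1/(0.283937+0.00366421) = 3.47703, so SD = 1.865.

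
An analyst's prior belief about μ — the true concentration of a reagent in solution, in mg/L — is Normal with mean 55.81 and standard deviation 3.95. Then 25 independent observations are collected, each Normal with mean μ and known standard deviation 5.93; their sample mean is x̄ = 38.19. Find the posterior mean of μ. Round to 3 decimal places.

Posterior mean ≈ 39.647

With known σ, the Normal prior is conjugate. Weight on the data is w = (n/σ²)/(n/σ² + 1/τ₀²) = 0.710936/(0.710936+0.0640923) = 0.91730.
Posterior mean = w·x̄ + (1−w)·μ₀ = 0.91730·38.19 + 0.082697·55.81 = 39.647.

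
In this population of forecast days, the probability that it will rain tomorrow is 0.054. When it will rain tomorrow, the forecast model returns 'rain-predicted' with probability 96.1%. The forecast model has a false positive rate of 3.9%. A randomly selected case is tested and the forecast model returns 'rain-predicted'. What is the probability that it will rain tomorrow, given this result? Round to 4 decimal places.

Let H be the event that it will rain tomorrow. P(H) = 0.054, so P(¬H) = 0.946. With E the 'rain-predicted' result, P(E|H) = 0.961 and P(E|¬H) = 0.039.
P(E) = 0.961·0.054 + 0.039·0.946 = 0.051894 + 0.036894 = 0.088788.
By Bayes' theorem, P(H|E) = 0.051894 / 0.088788 = 0.5845.

P(H | E) ≈ 0.5845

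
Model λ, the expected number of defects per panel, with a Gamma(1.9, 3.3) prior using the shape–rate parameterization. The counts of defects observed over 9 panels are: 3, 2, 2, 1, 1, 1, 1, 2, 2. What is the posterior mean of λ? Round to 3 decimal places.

Total count ∑xᵢ = 15 over n = 9 panels.
Gamma is conjugate to the Poisson likelihood: posterior is Gamma(shape = 1.9+15 = 16.9, rate = 3.3+9 = 12.3).
E[λ | data] = 16.9/12.3 = 1.374.

Posterior mean ≈ 1.374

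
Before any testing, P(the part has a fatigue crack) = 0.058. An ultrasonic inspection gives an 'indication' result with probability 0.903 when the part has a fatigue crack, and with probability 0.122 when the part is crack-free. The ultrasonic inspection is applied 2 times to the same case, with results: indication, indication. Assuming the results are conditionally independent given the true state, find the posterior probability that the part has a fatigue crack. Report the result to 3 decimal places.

Let H be the event that the part has a fatigue crack; start with P(H) = 0.058. P('indication'|H) = 0.903, P('indication'|¬H) = 0.122.
Update on result 1 ('indication'): P(H) ← 0.903·0.0580 / (0.903·0.0580 + 0.122·0.9420) = 0.052374/0.16730 = 0.3131.
Update on result 2 ('indication'): P(H) ← 0.903·0.3131 / (0.903·0.3131 + 0.122·0.6869) = 0.28269/0.36650 = 0.7713.

Posterior P(H) ≈ 0.771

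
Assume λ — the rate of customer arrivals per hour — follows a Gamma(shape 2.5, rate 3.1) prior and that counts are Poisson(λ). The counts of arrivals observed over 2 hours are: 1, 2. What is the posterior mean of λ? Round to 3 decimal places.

The Poisson likelihood adds the total count to the shape and the number of exposure periods to the rate. Here ∑xᵢ = 3 and n = 2, so shape 2.5→5.5 and rate 3.1→5.1.
E[λ | data] = 5.5/5.1 = 1.078.

Posterior mean ≈ 1.078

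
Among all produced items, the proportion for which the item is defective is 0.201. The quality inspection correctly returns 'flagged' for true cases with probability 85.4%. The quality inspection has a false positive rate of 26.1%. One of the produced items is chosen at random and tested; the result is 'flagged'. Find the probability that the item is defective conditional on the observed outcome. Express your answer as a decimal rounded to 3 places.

P(H | E) ≈ 0.451

Write H for 'the item is defective'. Prior odds H:¬H = 0.201/0.799 = 0.25156. For the 'flagged' outcome, the likelihood ratio is 0.854/0.261 = 3.2720.
Posterior odds = 0.25156 × 3.2720 = 0.82313, so P(H|E) = 0.82313/(1+0.82313) = 0.451.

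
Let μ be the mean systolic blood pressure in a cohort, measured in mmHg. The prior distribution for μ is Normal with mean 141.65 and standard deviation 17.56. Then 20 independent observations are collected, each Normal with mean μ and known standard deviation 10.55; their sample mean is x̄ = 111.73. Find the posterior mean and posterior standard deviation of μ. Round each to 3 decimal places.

Posterior mean ≈ 112.260; posterior SD ≈ 2.338

Prior precision 1/τ₀² = 1/17.56² = 0.00324303; data precision n/σ² = 20/10.55² = 0.179690.
Posterior precision = 0.00324303 + 0.179690 = 0.182934, giving posterior SD = 1/√0.182934 = 2.338.
Posterior mean = (0.00324303·141.65 + 0.179690·111.73) / 0.182934 = 112.260.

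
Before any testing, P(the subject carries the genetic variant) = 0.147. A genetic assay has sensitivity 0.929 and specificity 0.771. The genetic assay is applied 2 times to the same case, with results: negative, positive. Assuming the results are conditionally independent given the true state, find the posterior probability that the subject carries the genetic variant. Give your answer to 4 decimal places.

Posterior P(H) ≈ 0.0605

Let H be the event that the subject carries the genetic variant; start with P(H) = 0.147. P('positive'|H) = 0.929, P('positive'|¬H) = 0.229.
Update on result 1 ('negative'): P(H) ← 0.071·0.1470 / (0.071·0.1470 + 0.771·0.8530) = 0.010437/0.66810 = 0.0156.
Update on result 2 ('positive'): P(H) ← 0.929·0.0156 / (0.929·0.0156 + 0.229·0.9844) = 0.014513/0.23994 = 0.0605.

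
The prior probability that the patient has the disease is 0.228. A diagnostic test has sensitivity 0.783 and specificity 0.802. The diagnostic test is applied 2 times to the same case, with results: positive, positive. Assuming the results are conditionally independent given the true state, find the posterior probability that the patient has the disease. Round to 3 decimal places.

Let H be the event that the patient has the disease; start with P(H) = 0.228. P('positive'|H) = 0.783, P('positive'|¬H) = 0.198.
Update on result 1 ('positive'): P(H) ← 0.783·0.2280 / (0.783·0.2280 + 0.198·0.7720) = 0.17852/0.33138 = 0.5387.
Update on result 2 ('positive'): P(H) ← 0.783·0.5387 / (0.783·0.5387 + 0.198·0.4613) = 0.42182/0.51316 = 0.8220.

Posterior P(H) ≈ 0.822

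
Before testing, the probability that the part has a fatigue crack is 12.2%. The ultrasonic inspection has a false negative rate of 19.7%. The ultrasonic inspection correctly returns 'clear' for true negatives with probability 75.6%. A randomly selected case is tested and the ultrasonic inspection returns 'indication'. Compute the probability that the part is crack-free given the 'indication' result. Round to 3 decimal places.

P(¬H | E) ≈ 0.686

Let H be the event that the part has a fatigue crack. P(H) = 0.122, so P(¬H) = 0.878. With E the 'indication' result, P(E|H) = 0.803 and P(E|¬H) = 0.244.
P(E) = 0.803·0.122 + 0.244·0.878 = 0.097966 + 0.21423 = 0.31220.
By Bayes' theorem, P(H|E) = 0.097966 / 0.31220 = 0.314. Hence P(¬H|E) = 1 − 0.314 = 0.686.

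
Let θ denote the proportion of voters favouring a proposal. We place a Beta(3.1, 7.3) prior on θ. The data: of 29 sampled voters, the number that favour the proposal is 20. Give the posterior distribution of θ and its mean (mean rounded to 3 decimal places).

The binomial likelihood is conjugate to the Beta prior: with 20 successes and 9 failures, the posterior is Beta(3.1+20, 7.3+9) = Beta(23.1, 16.3).
E[θ | data] = 23.1/(23.1+16.3) = 0.586.

Posterior: Beta(23.1, 16.3); mean ≈ 0.586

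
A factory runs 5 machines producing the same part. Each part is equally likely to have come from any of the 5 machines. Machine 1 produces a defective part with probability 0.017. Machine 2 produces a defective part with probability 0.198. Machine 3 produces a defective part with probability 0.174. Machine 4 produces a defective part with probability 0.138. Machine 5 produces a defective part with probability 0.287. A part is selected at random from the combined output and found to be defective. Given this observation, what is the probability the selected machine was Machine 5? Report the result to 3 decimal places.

Posterior probability ≈ 0.353

Tabulate prior·likelihood by source: [1] prior 0.2, lik 0.017, product 0.003400; [2] prior 0.2, lik 0.198, product 0.03960; [3] prior 0.2, lik 0.174, product 0.03480; [4] prior 0.2, lik 0.138, product 0.02760; [5] prior 0.2, lik 0.287, product 0.05740.
Normalizing constant = 0.16280; the posterior for Machine 5 is its product over the sum, 0.05740/0.16280 = 0.353.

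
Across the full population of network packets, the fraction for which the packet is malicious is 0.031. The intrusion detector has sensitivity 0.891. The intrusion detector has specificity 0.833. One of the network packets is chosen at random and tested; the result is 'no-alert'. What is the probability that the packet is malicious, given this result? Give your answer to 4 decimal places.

Write H for 'the packet is malicious'. Prior odds H:¬H = 0.031/0.969 = 0.031992. For the 'no-alert' outcome, the likelihood ratio is 0.109/0.833 = 0.13085.
Posterior odds = 0.031992 × 0.13085 = 0.0041862, so P(H|E) = 0.0041862/(1+0.0041862) = 0.0042.

P(H | E) ≈ 0.0042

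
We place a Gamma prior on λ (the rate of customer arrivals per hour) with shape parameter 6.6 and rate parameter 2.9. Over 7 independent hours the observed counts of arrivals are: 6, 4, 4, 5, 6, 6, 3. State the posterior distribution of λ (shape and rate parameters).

Total count ∑xᵢ = 34 over n = 7 hours.
Gamma is conjugate to the Poisson likelihood: posterior is Gamma(shape = 6.6+34 = 40.6, rate = 2.9+7 = 9.9).

Posterior: Gamma(shape=40.6, rate=9.9)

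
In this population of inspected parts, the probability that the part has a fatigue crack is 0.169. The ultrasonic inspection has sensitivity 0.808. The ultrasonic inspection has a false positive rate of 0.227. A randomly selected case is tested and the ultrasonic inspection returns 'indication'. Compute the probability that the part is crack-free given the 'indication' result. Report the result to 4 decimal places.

Let H be the event that the part has a fatigue crack. P(H) = 0.169, so P(¬H) = 0.831. With E the 'indication' result, P(E|H) = 0.808 and P(E|¬H) = 0.227.
P(E) = 0.808·0.169 + 0.227·0.831 = 0.13655 + 0.18864 = 0.32519.
By Bayes' theorem, P(H|E) = 0.13655 / 0.32519 = 0.4199. Hence P(¬H|E) = 1 − 0.4199 = 0.5801.

P(¬H | E) ≈ 0.5801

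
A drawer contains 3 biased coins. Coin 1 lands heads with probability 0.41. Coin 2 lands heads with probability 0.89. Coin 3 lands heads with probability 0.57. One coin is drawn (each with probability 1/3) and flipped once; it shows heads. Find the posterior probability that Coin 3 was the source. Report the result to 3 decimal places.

P(heads|C1) = 0.41; P(heads|C2) = 0.89; P(heads|C3) = 0.57.
Prior × likelihood for each source: 0.333333·0.41=0.1367, 0.333333·0.89=0.2967, 0.333333·0.57=0.1900. Summing gives P(heads) = 0.62333.
P(Coin 3 | heads) = 0.1900 / 0.62333 = 0.305.

Posterior probability ≈ 0.305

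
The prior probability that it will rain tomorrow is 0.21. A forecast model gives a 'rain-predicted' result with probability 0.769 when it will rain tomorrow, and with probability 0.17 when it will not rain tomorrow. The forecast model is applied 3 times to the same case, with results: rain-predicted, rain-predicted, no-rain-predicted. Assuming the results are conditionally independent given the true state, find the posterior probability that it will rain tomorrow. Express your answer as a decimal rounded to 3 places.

With H the event that it will rain tomorrow, the joint likelihood of the observed sequence is P(data|H) = 0.769·0.769·0.231 = 0.13660 and P(data|¬H) = 0.17·0.17·0.83 = 0.023987.
Bayes: P(H|data) = 0.21·0.13660 / (0.21·0.13660 + 0.79·0.023987) = 0.028687/0.047637 = 0.6022.

Posterior P(H) ≈ 0.602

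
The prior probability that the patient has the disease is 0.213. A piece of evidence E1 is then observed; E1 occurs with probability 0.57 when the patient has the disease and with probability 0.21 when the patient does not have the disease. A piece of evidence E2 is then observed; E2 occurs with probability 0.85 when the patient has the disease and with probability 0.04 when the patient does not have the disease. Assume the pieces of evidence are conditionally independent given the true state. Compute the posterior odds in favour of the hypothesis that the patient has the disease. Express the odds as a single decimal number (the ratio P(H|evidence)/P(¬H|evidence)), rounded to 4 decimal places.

Posterior odds ≈ 15.6106

Prior odds = 0.213/(1−0.213) = 0.27065.
Likelihood ratio for E1 = 0.57/0.21 = 2.7143.
Likelihood ratio for E2 = 0.85/0.04 = 21.250.
Posterior odds = prior odds × LR₁ × LR₂ = 15.611.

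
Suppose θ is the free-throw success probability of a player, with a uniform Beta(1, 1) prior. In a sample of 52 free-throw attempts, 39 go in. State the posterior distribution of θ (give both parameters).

Observing 39 successes and 13 failures updates Beta(1, 1) by adding the success and failure counts to the two shape parameters: α = 1+39 = 40, β = 1+13 = 14.

Posterior: Beta(40, 14)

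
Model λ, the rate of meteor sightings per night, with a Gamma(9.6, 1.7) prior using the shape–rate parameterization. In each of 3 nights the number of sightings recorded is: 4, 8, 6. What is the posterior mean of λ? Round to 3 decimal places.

Total count ∑xᵢ = 18 over n = 3 nights.
Gamma is conjugate to the Poisson likelihood: posterior is Gamma(shape = 9.6+18 = 27.6, rate = 1.7+3 = 4.7).
Posterior mean = shape/rate = 27.6/4.7 = 5.872.

Posterior mean ≈ 5.872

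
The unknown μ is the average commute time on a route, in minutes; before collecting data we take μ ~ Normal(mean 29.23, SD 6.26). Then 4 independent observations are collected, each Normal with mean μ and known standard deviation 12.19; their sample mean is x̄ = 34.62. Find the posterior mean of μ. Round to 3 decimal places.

Prior precision 1/τ₀² = 1/6.26² = 0.0255183; data precision n/σ² = 4/12.19² = 0.0269186.
Posterior precision = 0.0255183 + 0.0269186 = 0.0524369.
Posterior mean = (0.0255183·29.23 + 0.0269186·34.62) / 0.0524369 = 31.997.

Posterior mean ≈ 31.997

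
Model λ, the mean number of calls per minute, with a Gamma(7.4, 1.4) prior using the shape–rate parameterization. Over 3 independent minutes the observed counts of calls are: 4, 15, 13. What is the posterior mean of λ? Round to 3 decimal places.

Posterior mean ≈ 8.955

Total count ∑xᵢ = 32 over n = 3 minutes.
Gamma is conjugate to the Poisson likelihood: posterior is Gamma(shape = 7.4+32 = 39.4, rate = 1.4+3 = 4.4).
Posterior mean = shape/rate = 39.4/4.4 = 8.955.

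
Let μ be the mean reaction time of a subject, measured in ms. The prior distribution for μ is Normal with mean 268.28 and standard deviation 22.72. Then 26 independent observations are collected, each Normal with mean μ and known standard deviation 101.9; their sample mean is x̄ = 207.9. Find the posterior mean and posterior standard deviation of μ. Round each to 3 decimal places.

Posterior mean ≈ 234.238; posterior SD ≈ 15.006

Prior precision 1/τ₀² = 1/22.72² = 0.00193724; data precision n/σ² = 26/101.9² = 0.00250395.
Posterior precision = 0.00193724 + 0.00250395 = 0.00444119, giving posterior SD = 1/√0.00444119 = 15.006.
Posterior mean = (0.00193724·268.28 + 0.00250395·207.9) / 0.00444119 = 234.238.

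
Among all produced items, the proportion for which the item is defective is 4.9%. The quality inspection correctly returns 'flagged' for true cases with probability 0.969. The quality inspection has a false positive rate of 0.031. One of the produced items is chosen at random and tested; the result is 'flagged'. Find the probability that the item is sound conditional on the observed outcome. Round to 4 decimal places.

P(¬H | E) ≈ 0.3831

Write H for 'the item is defective'. Prior odds H:¬H = 0.049/0.951 = 0.051525. For the 'flagged' outcome, the likelihood ratio is 0.969/0.031 = 31.258.
Posterior odds = 0.051525 × 31.258 = 1.6106, so P(H|E) = 1.6106/(1+1.6106) = 0.6169. Then P(¬H|E) = 1 − 0.6169 = 0.3831.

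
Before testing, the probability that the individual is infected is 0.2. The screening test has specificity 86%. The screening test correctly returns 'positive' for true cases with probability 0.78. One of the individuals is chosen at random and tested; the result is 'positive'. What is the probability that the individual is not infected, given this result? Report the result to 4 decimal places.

P(¬H | E) ≈ 0.4179

Write H for 'the individual is infected'. Prior odds H:¬H = 0.2/0.8 = 0.25000. For the 'positive' outcome, the likelihood ratio is 0.78/0.14 = 5.5714.
Posterior odds = 0.25000 × 5.5714 = 1.3929, so P(H|E) = 1.3929/(1+1.3929) = 0.5821. Then P(¬H|E) = 1 − 0.5821 = 0.4179.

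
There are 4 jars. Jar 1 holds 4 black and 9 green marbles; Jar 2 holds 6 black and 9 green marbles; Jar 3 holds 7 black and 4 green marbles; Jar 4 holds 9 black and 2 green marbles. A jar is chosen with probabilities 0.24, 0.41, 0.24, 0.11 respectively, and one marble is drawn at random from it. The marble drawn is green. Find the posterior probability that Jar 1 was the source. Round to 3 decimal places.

Tabulate prior·likelihood by source: [1] prior 0.24, lik 0.6923, product 0.1662; [2] prior 0.41, lik 0.6, product 0.2460; [3] prior 0.24, lik 0.3636, product 0.08727; [4] prior 0.11, lik 0.1818, product 0.02000.
Normalizing constant = 0.51943; the posterior for Jar 1 is its product over the sum, 0.1662/0.51943 = 0.320.

Posterior probability ≈ 0.320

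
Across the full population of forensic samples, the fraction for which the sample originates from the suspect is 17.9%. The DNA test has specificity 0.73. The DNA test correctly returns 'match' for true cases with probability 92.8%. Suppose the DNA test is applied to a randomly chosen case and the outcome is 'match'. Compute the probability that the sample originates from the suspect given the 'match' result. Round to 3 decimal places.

P(H | E) ≈ 0.428

Write H for 'the sample originates from the suspect'. Prior odds H:¬H = 0.179/0.821 = 0.21803. For the 'match' outcome, the likelihood ratio is 0.928/0.27 = 3.4370.
Posterior odds = 0.21803 × 3.4370 = 0.74937, so P(H|E) = 0.74937/(1+0.74937) = 0.428.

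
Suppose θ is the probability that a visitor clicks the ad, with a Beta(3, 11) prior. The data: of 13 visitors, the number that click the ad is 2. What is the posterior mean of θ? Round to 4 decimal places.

Posterior mean ≈ 0.1852

Observing 2 successes and 11 failures updates Beta(3, 11) by adding the success and failure counts to the two shape parameters: α = 3+2 = 5, β = 11+11 = 22.
Posterior mean = α/(α+β) = 5/27 = 0.1852.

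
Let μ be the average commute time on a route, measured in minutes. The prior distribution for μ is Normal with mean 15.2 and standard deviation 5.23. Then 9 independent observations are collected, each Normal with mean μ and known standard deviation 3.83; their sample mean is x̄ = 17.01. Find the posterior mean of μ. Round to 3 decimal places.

Prior precision 1/τ₀² = 1/5.23² = 0.0365592; data precision n/σ² = 9/3.83² = 0.613543.
Posterior precision = 0.0365592 + 0.613543 = 0.650102.
Posterior mean = (0.0365592·15.2 + 0.613543·17.01) / 0.650102 = 16.908.

Posterior mean ≈ 16.908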